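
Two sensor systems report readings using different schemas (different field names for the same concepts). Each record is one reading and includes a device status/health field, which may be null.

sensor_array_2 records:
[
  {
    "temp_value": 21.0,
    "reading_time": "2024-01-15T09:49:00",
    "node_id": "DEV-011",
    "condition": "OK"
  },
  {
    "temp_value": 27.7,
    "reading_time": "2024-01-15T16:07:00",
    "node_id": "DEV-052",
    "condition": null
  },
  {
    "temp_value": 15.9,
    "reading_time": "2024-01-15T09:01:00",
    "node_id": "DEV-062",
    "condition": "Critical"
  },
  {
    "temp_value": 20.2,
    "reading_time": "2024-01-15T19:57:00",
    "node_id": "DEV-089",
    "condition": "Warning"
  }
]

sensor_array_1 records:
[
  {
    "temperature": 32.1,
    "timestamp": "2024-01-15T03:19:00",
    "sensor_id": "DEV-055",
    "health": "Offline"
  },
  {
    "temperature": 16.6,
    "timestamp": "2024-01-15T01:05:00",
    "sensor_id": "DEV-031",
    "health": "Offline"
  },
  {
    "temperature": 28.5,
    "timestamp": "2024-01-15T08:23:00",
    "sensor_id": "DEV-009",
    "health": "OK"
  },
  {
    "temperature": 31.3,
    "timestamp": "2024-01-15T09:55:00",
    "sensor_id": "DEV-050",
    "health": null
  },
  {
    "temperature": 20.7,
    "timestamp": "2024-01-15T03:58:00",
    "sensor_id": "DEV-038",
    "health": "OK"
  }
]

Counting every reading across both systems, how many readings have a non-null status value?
7

Schema mapping: "condition" (sensor_array_2) = "health" (sensor_array_1) = status

Non-null in sensor_array_2: 3
Non-null in sensor_array_1: 4

Total non-null: 3 + 4 = 7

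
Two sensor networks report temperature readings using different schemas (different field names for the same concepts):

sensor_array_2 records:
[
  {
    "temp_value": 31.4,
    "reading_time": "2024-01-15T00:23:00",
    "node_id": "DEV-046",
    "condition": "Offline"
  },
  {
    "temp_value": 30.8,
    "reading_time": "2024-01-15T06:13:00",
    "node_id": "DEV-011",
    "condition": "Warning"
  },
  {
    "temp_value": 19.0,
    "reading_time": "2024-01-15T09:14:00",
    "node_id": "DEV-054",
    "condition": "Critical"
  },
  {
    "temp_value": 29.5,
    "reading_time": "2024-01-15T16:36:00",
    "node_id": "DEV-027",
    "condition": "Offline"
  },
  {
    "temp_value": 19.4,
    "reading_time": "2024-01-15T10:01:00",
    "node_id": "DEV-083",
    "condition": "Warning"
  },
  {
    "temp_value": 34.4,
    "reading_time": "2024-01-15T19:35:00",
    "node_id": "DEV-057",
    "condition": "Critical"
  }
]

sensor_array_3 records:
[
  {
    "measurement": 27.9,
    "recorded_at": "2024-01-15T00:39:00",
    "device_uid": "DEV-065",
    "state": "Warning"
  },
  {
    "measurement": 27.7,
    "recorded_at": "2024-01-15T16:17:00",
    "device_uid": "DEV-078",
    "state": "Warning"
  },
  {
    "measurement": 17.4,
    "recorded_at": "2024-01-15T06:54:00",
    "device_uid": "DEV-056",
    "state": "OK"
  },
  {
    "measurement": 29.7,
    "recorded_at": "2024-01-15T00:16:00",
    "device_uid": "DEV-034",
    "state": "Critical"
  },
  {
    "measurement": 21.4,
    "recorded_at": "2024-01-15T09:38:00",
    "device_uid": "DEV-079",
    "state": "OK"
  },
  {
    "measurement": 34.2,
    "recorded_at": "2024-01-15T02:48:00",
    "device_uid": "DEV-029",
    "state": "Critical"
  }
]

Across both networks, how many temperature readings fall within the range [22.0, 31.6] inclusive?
6

Schema mapping: "temp_value" (sensor_array_2) = "measurement" (sensor_array_3) = temperature

Readings in [22.0, 31.6] from sensor_array_2: 3
Readings in [22.0, 31.6] from sensor_array_3: 3

Total count: 3 + 3 = 6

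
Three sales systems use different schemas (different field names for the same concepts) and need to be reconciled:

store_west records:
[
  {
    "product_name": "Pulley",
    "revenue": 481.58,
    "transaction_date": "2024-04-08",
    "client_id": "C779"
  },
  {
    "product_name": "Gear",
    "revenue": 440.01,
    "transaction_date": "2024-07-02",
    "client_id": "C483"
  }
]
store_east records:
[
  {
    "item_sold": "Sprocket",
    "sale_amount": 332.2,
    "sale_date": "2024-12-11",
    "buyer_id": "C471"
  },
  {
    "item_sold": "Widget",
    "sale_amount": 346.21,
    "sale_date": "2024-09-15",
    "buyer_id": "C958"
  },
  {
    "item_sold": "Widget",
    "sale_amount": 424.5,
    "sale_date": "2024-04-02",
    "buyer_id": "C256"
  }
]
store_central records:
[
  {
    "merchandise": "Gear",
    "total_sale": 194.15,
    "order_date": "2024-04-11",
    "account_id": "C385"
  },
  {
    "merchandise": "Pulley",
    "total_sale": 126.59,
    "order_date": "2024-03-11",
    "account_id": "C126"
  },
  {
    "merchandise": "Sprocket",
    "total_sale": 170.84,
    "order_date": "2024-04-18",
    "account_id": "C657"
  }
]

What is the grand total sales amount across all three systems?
2516.08

Schema reconciliation - all amount fields map to sale amount:

store_west (revenue): 921.59
store_east (sale_amount): 1102.91
store_central (total_sale): 491.58

Grand total: 2516.08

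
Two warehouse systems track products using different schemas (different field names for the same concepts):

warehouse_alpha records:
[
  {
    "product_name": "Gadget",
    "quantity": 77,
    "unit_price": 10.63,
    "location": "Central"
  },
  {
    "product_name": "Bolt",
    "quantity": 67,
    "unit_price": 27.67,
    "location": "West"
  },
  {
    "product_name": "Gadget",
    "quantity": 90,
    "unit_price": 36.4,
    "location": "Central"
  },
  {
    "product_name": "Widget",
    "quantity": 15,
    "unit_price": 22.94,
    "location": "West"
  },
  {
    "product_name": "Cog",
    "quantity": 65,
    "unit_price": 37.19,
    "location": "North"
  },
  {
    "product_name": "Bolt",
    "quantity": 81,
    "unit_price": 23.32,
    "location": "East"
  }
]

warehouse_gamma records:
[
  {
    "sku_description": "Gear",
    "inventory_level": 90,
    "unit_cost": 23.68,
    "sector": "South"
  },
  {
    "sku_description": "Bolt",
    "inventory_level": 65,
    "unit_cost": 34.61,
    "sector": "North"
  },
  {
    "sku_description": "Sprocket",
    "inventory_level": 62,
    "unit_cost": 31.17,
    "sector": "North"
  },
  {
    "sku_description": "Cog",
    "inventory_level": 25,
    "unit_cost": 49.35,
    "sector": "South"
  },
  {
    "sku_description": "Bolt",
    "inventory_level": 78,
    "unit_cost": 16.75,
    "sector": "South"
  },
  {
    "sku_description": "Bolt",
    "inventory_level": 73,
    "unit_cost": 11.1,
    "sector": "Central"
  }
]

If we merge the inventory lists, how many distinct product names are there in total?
6

Schema mapping: "product_name" (warehouse_alpha) = "sku_description" (warehouse_gamma) = product name

Products in warehouse_alpha: ['Bolt', 'Cog', 'Gadget', 'Widget']
Products in warehouse_gamma: ['Bolt', 'Cog', 'Gear', 'Sprocket']

Union (unique products): ['Bolt', 'Cog', 'Gadget', 'Gear', 'Sprocket', 'Widget']
Count: 6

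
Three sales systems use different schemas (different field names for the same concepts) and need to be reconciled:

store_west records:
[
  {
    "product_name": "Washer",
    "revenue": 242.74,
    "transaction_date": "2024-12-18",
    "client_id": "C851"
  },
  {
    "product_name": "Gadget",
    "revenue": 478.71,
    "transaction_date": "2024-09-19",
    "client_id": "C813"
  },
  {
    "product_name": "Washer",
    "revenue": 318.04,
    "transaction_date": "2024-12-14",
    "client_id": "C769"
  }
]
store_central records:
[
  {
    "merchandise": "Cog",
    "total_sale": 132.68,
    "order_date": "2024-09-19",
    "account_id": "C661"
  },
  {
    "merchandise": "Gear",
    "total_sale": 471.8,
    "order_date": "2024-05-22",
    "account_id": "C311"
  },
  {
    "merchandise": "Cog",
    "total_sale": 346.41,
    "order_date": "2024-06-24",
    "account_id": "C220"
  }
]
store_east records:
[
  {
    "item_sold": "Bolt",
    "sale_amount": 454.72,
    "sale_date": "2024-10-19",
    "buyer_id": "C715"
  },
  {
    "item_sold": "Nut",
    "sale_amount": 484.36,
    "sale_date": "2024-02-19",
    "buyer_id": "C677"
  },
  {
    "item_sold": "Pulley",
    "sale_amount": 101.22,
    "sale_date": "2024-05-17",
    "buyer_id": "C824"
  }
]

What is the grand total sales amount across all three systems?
3030.68

Schema reconciliation - all amount fields map to sale amount:

store_west (revenue): 1039.49
store_central (total_sale): 950.89
store_east (sale_amount): 1040.3

Grand total: 3030.68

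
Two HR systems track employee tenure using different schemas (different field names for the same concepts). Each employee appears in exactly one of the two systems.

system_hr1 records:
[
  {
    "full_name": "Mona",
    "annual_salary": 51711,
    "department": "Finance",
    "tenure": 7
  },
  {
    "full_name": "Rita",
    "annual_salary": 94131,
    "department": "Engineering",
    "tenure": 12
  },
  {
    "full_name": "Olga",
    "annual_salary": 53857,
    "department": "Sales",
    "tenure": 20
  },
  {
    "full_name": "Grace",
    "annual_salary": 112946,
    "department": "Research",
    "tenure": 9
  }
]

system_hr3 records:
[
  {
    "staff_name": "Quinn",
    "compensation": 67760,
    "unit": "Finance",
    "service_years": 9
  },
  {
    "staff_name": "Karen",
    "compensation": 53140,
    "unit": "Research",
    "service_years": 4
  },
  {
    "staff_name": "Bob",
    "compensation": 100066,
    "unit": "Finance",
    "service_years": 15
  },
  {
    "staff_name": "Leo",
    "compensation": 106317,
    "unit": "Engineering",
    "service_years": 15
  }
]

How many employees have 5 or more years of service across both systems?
7

Reconcile schemas: "tenure" (system_hr1) = "service_years" (system_hr3) = years of service

From system_hr1: 4 employees with >= 5 years
From system_hr3: 3 employees with >= 5 years

Total: 4 + 3 = 7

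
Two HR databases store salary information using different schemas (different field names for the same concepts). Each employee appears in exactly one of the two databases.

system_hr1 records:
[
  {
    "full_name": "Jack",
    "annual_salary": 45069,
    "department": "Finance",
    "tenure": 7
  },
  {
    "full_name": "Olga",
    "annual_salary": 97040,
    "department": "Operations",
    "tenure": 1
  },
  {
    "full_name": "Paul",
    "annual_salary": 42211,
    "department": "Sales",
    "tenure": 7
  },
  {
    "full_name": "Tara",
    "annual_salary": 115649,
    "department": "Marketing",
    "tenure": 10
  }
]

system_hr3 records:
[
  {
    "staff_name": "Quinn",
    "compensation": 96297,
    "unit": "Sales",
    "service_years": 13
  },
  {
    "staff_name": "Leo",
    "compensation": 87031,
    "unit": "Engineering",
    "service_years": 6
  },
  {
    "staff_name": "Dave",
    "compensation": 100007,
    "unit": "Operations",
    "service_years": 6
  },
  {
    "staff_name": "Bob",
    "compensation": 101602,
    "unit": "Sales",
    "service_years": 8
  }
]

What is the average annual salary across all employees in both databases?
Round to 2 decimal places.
85613.25

Schema mapping: "annual_salary" (system_hr1) = "compensation" (system_hr3) = annual salary

All salaries: [45069, 97040, 42211, 115649, 96297, 87031, 100007, 101602]
Sum: 684906
Count: 8
Average: 684906 / 8 = 85613.25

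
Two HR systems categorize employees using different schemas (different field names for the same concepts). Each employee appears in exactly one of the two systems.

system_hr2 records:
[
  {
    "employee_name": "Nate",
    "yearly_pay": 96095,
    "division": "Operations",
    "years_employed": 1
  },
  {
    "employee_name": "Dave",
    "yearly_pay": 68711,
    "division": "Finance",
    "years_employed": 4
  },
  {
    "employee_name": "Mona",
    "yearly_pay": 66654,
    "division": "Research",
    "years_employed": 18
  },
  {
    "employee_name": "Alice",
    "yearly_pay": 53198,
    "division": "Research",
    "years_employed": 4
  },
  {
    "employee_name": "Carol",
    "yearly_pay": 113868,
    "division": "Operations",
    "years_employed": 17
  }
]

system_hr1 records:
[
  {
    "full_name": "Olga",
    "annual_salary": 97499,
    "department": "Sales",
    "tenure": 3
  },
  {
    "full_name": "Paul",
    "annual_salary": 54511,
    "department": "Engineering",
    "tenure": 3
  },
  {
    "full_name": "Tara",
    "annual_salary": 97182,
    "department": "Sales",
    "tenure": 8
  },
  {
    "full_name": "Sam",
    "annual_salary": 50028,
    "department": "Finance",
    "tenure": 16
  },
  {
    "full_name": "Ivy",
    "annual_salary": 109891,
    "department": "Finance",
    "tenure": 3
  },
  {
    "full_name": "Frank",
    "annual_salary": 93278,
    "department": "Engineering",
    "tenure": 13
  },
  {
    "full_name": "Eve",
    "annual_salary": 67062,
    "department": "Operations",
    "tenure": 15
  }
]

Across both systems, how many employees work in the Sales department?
2

Schema mapping: "division" (system_hr2) = "department" (system_hr1) = department

Sales employees in system_hr2: 0
Sales employees in system_hr1: 2

Total in Sales: 0 + 2 = 2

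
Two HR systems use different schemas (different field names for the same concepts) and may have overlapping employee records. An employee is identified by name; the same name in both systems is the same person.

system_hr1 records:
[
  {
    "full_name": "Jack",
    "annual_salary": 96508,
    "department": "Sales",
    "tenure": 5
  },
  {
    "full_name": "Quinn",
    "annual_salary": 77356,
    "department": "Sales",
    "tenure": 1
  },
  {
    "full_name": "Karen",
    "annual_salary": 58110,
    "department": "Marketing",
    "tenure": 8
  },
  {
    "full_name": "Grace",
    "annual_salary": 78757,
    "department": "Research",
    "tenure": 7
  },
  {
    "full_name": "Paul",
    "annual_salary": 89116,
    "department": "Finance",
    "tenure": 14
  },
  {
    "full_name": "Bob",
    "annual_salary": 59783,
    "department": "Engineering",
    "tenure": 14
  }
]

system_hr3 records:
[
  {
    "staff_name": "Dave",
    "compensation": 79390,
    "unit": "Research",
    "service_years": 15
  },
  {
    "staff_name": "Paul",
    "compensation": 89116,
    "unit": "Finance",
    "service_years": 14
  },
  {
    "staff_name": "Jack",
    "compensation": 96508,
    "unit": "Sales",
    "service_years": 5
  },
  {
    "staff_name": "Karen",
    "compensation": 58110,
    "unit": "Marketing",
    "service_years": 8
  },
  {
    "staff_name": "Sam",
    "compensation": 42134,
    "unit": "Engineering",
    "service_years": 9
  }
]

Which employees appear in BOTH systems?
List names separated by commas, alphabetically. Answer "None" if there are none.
Jack, Karen, Paul

Schema mapping: "full_name" (system_hr1) = "staff_name" (system_hr3) = employee name

Names in system_hr1: ['Bob', 'Grace', 'Jack', 'Karen', 'Paul', 'Quinn']
Names in system_hr3: ['Dave', 'Jack', 'Karen', 'Paul', 'Sam']

Intersection: ['Jack', 'Karen', 'Paul']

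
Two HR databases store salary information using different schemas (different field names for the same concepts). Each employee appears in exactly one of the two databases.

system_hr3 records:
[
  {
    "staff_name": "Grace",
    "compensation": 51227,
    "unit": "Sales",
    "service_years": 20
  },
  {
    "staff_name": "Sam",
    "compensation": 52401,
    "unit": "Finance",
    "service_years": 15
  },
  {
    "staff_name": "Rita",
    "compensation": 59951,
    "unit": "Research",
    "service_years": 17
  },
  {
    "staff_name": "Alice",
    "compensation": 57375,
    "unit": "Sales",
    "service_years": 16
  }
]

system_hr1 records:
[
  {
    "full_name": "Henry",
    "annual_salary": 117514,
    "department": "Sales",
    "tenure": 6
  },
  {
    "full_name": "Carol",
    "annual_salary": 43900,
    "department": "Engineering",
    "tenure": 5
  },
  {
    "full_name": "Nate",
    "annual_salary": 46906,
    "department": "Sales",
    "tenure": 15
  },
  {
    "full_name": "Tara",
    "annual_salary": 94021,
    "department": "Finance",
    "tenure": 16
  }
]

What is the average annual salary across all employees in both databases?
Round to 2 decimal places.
65411.88

Schema mapping: "compensation" (system_hr3) = "annual_salary" (system_hr1) = annual salary

All salaries: [51227, 52401, 59951, 57375, 117514, 43900, 46906, 94021]
Sum: 523295
Count: 8
Average: 523295 / 8 = 65411.88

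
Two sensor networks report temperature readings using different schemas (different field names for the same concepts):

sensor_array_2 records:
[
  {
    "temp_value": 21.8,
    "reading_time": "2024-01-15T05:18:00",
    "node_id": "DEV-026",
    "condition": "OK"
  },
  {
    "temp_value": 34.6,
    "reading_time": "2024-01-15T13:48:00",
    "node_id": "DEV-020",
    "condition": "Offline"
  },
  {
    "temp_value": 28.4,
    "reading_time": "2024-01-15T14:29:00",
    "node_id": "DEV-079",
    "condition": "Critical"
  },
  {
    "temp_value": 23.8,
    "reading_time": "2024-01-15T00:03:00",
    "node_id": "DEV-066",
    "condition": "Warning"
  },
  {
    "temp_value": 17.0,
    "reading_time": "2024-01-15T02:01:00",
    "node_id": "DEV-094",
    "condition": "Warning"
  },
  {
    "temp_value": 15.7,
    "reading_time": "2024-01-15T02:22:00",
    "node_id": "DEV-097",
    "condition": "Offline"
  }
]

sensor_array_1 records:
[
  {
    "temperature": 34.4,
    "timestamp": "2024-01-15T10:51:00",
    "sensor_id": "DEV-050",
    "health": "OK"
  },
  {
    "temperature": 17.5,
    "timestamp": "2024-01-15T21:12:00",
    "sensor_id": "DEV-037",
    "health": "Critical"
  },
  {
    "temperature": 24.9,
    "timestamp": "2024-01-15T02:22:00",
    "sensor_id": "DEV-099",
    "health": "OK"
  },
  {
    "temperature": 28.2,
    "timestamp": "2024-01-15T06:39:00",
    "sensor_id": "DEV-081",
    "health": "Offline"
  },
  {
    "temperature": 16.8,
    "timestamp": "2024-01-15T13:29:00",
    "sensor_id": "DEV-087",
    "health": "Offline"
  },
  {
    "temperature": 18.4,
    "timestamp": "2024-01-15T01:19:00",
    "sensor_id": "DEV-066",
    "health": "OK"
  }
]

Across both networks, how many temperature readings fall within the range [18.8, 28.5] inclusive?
5

Schema mapping: "temp_value" (sensor_array_2) = "temperature" (sensor_array_1) = temperature

Readings in [18.8, 28.5] from sensor_array_2: 3
Readings in [18.8, 28.5] from sensor_array_1: 2

Total count: 3 + 2 = 5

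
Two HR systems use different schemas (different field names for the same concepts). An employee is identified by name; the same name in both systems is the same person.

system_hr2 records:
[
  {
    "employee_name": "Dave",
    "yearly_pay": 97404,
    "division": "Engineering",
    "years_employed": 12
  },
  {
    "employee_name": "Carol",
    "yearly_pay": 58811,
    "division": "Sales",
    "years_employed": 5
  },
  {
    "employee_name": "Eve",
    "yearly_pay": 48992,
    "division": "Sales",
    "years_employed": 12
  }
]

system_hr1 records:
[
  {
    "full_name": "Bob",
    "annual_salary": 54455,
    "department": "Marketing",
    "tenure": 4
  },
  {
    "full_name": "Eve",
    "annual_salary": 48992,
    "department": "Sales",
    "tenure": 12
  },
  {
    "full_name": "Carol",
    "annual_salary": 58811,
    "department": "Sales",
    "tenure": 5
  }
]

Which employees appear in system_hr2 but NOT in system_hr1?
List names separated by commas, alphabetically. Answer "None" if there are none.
Dave

Schema mapping: "employee_name" (system_hr2) = "full_name" (system_hr1) = employee name

Names in system_hr2: ['Carol', 'Dave', 'Eve']
Names in system_hr1: ['Bob', 'Carol', 'Eve']

In system_hr2 but not system_hr1: ['Dave']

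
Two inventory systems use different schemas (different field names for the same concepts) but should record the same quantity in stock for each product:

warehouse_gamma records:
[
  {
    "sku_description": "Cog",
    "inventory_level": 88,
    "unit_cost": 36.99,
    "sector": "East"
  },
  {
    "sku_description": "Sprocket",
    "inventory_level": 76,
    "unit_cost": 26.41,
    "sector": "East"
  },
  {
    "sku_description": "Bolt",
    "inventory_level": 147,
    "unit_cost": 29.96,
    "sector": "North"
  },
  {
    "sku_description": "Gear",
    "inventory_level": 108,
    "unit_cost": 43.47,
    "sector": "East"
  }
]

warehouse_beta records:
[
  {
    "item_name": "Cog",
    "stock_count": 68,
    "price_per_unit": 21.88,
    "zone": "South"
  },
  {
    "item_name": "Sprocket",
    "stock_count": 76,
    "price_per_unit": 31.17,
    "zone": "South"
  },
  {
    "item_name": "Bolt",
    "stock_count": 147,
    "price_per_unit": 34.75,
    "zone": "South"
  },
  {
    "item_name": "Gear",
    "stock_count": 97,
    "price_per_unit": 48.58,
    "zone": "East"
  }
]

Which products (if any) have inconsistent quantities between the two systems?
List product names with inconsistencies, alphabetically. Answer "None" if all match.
Cog, Gear

Schema mappings:
- "sku_description" (warehouse_gamma) = "item_name" (warehouse_beta) = product name
- "inventory_level" (warehouse_gamma) = "stock_count" (warehouse_beta) = quantity

Comparison:
  Cog: 88 vs 68 - MISMATCH
  Sprocket: 76 vs 76 - MATCH
  Bolt: 147 vs 147 - MATCH
  Gear: 108 vs 97 - MISMATCH

Products with inconsistencies: Cog, Gear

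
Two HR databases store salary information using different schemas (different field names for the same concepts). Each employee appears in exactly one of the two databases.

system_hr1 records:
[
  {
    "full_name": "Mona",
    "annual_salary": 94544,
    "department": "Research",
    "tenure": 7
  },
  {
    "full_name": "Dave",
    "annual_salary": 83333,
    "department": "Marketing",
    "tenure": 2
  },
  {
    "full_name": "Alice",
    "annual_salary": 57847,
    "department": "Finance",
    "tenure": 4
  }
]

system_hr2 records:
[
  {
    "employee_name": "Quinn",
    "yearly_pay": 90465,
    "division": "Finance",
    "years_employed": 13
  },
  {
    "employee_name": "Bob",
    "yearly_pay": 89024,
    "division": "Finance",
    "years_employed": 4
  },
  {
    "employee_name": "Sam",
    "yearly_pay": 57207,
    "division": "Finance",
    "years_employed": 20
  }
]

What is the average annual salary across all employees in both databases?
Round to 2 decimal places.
78736.67

Schema mapping: "annual_salary" (system_hr1) = "yearly_pay" (system_hr2) = annual salary

All salaries: [94544, 83333, 57847, 90465, 89024, 57207]
Sum: 472420
Count: 6
Average: 472420 / 6 = 78736.67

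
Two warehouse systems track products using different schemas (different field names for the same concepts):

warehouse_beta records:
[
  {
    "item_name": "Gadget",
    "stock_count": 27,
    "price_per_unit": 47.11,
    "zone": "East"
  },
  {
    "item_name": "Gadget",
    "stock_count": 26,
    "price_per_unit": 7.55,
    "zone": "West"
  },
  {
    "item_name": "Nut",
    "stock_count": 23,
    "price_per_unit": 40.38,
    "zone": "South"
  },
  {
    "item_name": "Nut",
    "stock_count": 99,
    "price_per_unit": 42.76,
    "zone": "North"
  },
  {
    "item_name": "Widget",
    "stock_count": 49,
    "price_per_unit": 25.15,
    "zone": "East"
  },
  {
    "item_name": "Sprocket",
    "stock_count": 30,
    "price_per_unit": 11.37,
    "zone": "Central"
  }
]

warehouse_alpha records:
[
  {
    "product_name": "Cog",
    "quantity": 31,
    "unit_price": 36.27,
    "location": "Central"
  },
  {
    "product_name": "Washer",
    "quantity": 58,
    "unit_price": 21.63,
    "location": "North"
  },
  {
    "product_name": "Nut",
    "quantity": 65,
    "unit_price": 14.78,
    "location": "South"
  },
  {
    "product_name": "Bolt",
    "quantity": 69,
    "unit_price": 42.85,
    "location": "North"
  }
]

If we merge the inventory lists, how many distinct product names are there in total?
7

Schema mapping: "item_name" (warehouse_beta) = "product_name" (warehouse_alpha) = product name

Products in warehouse_beta: ['Gadget', 'Nut', 'Sprocket', 'Widget']
Products in warehouse_alpha: ['Bolt', 'Cog', 'Nut', 'Washer']

Union (unique products): ['Bolt', 'Cog', 'Gadget', 'Nut', 'Sprocket', 'Washer', 'Widget']
Count: 7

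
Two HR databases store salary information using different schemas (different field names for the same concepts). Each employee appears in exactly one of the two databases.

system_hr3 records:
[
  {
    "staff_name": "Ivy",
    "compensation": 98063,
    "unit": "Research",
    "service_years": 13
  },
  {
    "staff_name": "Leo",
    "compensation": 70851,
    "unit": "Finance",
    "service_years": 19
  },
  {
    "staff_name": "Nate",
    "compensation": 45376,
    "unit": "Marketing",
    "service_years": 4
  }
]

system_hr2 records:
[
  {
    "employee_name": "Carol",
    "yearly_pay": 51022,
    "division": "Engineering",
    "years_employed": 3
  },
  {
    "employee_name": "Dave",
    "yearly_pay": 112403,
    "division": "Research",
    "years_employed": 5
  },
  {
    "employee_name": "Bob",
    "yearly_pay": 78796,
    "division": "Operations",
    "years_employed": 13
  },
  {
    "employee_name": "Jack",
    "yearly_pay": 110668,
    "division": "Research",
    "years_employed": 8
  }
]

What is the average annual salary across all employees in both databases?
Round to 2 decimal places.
81025.57

Schema mapping: "compensation" (system_hr3) = "yearly_pay" (system_hr2) = annual salary

All salaries: [98063, 70851, 45376, 51022, 112403, 78796, 110668]
Sum: 567179
Count: 7
Average: 567179 / 7 = 81025.57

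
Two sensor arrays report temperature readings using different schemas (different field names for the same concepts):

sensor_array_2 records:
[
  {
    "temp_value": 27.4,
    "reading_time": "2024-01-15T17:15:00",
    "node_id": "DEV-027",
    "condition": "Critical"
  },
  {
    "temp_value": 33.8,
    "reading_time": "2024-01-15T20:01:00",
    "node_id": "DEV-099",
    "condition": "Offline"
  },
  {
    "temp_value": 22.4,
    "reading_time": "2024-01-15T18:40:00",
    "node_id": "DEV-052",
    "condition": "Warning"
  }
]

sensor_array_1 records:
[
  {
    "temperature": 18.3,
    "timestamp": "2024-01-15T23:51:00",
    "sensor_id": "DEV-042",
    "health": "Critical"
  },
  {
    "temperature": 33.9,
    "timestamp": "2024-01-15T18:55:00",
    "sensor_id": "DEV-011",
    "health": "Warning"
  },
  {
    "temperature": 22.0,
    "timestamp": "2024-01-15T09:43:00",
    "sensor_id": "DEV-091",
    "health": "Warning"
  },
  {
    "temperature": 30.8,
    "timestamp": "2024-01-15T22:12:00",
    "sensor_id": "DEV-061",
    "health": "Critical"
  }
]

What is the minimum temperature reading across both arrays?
18.3

Schema mapping: "temp_value" (sensor_array_2) = "temperature" (sensor_array_1) = temperature reading

Minimum in sensor_array_2: 22.4
Minimum in sensor_array_1: 18.3

Overall minimum: min(22.4, 18.3) = 18.3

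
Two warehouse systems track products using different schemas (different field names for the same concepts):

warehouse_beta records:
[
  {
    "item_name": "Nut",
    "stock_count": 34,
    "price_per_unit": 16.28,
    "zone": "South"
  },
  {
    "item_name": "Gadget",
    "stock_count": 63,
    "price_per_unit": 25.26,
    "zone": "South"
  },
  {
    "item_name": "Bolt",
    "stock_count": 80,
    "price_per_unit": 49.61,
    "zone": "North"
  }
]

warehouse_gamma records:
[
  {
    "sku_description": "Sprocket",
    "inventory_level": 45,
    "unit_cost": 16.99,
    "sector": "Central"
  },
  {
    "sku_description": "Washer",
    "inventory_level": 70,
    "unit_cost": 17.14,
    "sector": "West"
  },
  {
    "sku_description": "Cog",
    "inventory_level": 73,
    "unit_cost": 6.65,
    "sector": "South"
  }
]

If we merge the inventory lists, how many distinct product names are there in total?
6

Schema mapping: "item_name" (warehouse_beta) = "sku_description" (warehouse_gamma) = product name

Products in warehouse_beta: ['Bolt', 'Gadget', 'Nut']
Products in warehouse_gamma: ['Cog', 'Sprocket', 'Washer']

Union (unique products): ['Bolt', 'Cog', 'Gadget', 'Nut', 'Sprocket', 'Washer']
Count: 6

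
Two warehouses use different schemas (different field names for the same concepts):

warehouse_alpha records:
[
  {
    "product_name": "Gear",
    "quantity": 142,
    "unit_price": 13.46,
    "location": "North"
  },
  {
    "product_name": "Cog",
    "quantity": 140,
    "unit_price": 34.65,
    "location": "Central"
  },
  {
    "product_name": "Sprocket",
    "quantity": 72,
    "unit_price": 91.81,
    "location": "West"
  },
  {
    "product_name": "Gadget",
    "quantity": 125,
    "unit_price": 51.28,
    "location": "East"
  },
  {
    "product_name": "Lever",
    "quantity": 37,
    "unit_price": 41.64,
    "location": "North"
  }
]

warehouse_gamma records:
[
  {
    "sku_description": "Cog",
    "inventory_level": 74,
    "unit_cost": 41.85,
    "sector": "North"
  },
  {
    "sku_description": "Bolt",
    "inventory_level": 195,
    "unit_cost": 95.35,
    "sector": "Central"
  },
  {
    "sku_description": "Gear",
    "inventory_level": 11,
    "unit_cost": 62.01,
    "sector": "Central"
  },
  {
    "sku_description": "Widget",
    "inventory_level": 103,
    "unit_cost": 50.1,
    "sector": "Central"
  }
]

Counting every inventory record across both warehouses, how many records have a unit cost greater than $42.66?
5

Schema mapping: "unit_price" (warehouse_alpha) = "unit_cost" (warehouse_gamma) = unit cost

Records > $42.66 in warehouse_alpha: 2
Records > $42.66 in warehouse_gamma: 3

Total count: 2 + 3 = 5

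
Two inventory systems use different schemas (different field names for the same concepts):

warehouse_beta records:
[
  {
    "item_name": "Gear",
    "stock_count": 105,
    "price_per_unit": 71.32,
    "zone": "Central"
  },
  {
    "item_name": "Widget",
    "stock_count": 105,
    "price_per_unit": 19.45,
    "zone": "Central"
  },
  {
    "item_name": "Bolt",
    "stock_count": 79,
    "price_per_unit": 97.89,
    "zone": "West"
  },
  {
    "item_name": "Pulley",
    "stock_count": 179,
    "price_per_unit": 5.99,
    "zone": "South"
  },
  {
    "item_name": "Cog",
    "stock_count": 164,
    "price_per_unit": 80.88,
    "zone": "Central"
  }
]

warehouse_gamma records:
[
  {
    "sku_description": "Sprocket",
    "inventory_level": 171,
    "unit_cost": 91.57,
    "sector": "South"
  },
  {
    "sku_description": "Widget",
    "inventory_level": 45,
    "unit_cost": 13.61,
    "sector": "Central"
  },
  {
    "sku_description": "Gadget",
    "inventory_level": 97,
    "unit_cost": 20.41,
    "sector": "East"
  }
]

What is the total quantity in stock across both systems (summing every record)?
945

To reconcile these schemas, identify the field holding the quantity in stock in each system:
1. In warehouse_beta it is "stock_count"
2. In warehouse_gamma it is "inventory_level"

From warehouse_beta: 105 + 105 + 79 + 179 + 164 = 632
From warehouse_gamma: 171 + 45 + 97 = 313

Total: 632 + 313 = 945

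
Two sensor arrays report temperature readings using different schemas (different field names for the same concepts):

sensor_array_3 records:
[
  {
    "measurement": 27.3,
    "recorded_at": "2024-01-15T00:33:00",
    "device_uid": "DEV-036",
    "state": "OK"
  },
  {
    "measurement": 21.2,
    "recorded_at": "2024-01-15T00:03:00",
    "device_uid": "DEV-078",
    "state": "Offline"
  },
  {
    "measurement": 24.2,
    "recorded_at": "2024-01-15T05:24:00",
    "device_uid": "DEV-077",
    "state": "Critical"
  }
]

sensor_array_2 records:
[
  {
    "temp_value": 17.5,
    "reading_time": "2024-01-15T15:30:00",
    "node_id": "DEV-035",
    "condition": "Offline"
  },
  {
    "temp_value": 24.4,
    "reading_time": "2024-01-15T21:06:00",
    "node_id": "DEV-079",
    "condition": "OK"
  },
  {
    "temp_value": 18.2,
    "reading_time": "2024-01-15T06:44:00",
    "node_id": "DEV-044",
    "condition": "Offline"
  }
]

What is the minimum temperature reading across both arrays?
17.5

Schema mapping: "measurement" (sensor_array_3) = "temp_value" (sensor_array_2) = temperature reading

Minimum in sensor_array_3: 21.2
Minimum in sensor_array_2: 17.5

Overall minimum: min(21.2, 17.5) = 17.5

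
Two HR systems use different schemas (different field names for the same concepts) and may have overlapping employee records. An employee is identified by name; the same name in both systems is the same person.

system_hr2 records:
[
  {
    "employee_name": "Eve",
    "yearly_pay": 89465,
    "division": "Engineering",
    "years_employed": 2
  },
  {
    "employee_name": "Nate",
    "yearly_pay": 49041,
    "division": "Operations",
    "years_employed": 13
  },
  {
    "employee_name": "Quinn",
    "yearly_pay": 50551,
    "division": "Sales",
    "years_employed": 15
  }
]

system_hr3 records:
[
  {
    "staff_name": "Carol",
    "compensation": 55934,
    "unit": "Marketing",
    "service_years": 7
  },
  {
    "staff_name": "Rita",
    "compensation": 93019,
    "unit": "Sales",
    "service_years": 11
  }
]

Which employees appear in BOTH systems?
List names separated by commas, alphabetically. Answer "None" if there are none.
None

Schema mapping: "employee_name" (system_hr2) = "staff_name" (system_hr3) = employee name

Names in system_hr2: ['Eve', 'Nate', 'Quinn']
Names in system_hr3: ['Carol', 'Rita']

Intersection: None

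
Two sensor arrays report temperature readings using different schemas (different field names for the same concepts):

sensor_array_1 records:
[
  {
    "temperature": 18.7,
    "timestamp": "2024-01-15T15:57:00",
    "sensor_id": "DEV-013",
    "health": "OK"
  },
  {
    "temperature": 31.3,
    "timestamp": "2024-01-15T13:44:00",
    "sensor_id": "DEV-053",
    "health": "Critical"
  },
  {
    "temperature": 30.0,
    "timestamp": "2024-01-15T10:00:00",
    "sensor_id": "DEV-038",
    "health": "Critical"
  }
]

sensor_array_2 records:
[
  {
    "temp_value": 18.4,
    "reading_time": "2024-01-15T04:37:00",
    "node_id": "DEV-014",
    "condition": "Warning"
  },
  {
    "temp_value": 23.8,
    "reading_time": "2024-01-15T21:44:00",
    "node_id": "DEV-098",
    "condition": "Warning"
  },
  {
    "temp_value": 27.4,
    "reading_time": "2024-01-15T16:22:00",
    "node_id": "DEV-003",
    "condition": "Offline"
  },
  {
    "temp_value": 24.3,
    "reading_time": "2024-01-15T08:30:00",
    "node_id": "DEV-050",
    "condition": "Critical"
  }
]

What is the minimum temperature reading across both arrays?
18.4

Schema mapping: "temperature" (sensor_array_1) = "temp_value" (sensor_array_2) = temperature reading

Minimum in sensor_array_1: 18.7
Minimum in sensor_array_2: 18.4

Overall minimum: min(18.7, 18.4) = 18.4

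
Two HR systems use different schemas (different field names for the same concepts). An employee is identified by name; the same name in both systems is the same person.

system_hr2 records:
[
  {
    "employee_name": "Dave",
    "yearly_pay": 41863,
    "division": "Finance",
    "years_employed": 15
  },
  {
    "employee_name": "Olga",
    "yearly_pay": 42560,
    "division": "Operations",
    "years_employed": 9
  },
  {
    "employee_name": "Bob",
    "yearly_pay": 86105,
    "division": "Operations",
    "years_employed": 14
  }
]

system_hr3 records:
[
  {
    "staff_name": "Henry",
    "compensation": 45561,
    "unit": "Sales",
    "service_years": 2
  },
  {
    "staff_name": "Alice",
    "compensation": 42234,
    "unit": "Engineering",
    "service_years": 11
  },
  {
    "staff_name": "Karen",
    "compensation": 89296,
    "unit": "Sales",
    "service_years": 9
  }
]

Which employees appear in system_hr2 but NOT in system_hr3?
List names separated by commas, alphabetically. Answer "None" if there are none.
Bob, Dave, Olga

Schema mapping: "employee_name" (system_hr2) = "staff_name" (system_hr3) = employee name

Names in system_hr2: ['Bob', 'Dave', 'Olga']
Names in system_hr3: ['Alice', 'Henry', 'Karen']

In system_hr2 but not system_hr3: ['Bob', 'Dave', 'Olga']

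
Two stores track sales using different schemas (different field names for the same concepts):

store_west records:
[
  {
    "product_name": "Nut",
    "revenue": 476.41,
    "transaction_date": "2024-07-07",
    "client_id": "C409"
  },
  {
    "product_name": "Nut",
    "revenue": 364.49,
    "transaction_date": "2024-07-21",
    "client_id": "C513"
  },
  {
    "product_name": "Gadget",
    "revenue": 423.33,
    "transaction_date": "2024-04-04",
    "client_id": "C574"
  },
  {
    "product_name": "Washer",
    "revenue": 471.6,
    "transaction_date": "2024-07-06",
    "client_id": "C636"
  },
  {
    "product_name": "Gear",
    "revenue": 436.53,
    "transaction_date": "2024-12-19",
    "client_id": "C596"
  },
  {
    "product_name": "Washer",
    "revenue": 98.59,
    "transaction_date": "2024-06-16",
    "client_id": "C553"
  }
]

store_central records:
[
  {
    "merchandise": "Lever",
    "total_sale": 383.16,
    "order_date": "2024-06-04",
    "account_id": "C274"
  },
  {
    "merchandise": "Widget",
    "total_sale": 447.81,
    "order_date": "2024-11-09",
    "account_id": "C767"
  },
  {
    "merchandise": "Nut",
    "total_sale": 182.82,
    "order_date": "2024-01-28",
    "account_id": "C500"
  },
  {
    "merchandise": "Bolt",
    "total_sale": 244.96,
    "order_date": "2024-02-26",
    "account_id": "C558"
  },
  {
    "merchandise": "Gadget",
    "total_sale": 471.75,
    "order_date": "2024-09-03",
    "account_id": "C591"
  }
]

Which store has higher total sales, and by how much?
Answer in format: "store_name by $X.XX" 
store_west by $540.45

Schema mapping: "revenue" (store_west) = "total_sale" (store_central) = sale amount

Total for store_west: 2270.95
Total for store_central: 1730.50

Difference: |2270.95 - 1730.50| = 540.45
store_west has higher sales by $540.45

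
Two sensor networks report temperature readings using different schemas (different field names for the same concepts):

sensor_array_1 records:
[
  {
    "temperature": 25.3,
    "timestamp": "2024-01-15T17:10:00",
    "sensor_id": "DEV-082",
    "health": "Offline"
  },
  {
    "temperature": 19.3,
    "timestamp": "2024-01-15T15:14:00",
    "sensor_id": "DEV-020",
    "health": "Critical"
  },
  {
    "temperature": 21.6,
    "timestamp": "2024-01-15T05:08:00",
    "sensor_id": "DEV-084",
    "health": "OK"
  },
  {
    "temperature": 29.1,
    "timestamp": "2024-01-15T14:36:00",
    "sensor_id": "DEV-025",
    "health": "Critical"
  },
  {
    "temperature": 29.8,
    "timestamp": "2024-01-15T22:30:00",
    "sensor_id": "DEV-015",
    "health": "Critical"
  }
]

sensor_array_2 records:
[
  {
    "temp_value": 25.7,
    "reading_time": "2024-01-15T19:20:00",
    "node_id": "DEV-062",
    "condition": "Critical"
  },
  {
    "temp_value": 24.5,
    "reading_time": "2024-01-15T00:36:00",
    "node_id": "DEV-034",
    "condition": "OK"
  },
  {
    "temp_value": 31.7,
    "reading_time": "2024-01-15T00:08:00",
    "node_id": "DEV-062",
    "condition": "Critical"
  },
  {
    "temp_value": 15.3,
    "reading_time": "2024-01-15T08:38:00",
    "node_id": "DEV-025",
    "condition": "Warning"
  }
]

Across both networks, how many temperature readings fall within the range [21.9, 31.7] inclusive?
6

Schema mapping: "temperature" (sensor_array_1) = "temp_value" (sensor_array_2) = temperature

Readings in [21.9, 31.7] from sensor_array_1: 3
Readings in [21.9, 31.7] from sensor_array_2: 3

Total count: 3 + 3 = 6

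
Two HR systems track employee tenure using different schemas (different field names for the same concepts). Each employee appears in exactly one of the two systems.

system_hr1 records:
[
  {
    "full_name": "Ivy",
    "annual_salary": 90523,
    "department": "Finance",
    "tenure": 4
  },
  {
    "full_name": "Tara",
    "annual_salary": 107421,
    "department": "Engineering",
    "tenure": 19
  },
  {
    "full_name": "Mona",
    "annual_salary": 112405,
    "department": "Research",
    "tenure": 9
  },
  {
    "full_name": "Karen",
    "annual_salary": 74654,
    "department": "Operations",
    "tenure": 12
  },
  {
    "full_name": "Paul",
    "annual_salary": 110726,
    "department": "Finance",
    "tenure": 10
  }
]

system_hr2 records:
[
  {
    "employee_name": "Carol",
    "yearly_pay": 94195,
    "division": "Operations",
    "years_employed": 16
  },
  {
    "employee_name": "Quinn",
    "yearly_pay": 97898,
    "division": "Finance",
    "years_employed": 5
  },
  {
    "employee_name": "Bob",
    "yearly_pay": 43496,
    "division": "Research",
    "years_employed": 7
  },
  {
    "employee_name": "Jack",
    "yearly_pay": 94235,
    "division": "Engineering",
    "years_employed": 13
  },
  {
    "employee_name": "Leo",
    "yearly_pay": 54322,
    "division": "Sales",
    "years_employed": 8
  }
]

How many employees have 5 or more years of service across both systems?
9

Reconcile schemas: "tenure" (system_hr1) = "years_employed" (system_hr2) = years of service

From system_hr1: 4 employees with >= 5 years
From system_hr2: 5 employees with >= 5 years

Total: 4 + 5 = 9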